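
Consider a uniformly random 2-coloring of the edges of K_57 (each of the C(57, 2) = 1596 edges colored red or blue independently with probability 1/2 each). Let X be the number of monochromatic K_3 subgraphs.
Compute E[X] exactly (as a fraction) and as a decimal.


Let X = Σ_S X_S over the C(57, 3) = 29260 subsets S of size 3, where X_S = 1 if the K_3 on S is monochromatic.
For a fixed S, the K_3 on S has C(3, 2) = 3 edges. P[all 3 edges red] = (1/2)^3, and likewise for blue, so P[monochromatic] = 2·(1/2)^3 = 2^{1 − 3} = 1/4.
Summing: E[X] = C(57, 3) · 2^{1 − 3} = 29260 · 1/4 = 7315.
Numerically: E[X] ≈ 7315.000000.

E[X] = C(57,3)·2^(1−C(3,2)) = 7315 ≈ 7315.000000.


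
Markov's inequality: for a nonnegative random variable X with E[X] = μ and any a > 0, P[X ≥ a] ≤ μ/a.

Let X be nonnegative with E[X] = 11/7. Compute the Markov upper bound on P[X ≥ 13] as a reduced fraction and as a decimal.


μ = E[X] = 11/7, a = 13.
Markov: P[X ≥ 13] ≤ μ/a = (11/7)/13 = 11/91.
Numerically: ≈ 0.121.
(Since a = 13 > μ = 1.571, the bound 11/91 is < 1 and informative.)

P[X ≥ 13] ≤ 11/91 ≈ 0.121.


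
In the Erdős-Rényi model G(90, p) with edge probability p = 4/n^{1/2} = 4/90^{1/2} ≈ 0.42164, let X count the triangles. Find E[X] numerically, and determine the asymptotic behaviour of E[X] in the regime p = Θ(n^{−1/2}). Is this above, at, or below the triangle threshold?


Number of potential triangles: C(90, 3) = 117480.
Each occurs with probability p³ ≈ (0.42164)³ ≈ 7.4957693e-02.
By linearity: E[X] = C(90, 3)·p³ ≈ 117480 · 7.4957693e-02 ≈ 8806.02974.
Since α = 1/2 < 1, p = c/n^{1/2} ≫ 1/n is above the triangle threshold p ~ 1/n. Asymptotically E[X] ~ (c³/6)·n^{3(1−α)} = (4³/6)·n^{1.5} → ∞; triangles are abundant w.h.p.

E[X] ≈ 8806.02974; in regime p = Θ(1/n^{1/2}) E[X] diverges (above the triangle threshold p ~ 1/n).


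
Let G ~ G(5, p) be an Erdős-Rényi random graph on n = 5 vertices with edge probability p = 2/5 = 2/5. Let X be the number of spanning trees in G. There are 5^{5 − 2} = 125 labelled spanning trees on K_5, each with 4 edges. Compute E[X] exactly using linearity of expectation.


K_5 has 5^{5 − 2} = 125 labelled spanning trees.
For each such spanning tree H, let X_H = 1 if all 4 edges of H are present in G. Then P[X_H = 1] = p^{4} = (2/5)^{4} = 16/625.
By linearity of expectation: E[X] = Σ_H E[X_H] = 125 · p^{4} = 125 · 16/625 = 16/5.
Numerically: E[X] ≈ 3.2.

E[X] = 125 · (2/5)^{4} = 16/5 ≈ 3.2.


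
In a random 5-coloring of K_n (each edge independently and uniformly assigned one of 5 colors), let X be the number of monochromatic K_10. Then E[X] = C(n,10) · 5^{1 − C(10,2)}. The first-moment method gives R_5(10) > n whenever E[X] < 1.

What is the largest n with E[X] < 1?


We need C(n, 10) · 5^{1 − 45} < 1, i.e. C(n, 10) < 5^{45 − 1} = 5684341886080801486968994140625.
Check values of n near the boundary:
  n = 5390: C(5390, 10) = 5655833965919099070255434039753; 5655833965919099070255434039753 < 5684341886080801486968994140625? YES
  n = 5391: C(5391, 10) = 5666344714787188828795213697883; 5666344714787188828795213697883 < 5684341886080801486968994140625? YES
  n = 5392: C(5392, 10) = 5676873040158402483252283957448; 5676873040158402483252283957448 < 5684341886080801486968994140625? YES
  n = 5393: C(5393, 10) = 5687418968154238267170642278008; 5687418968154238267170642278008 < 5684341886080801486968994140625? NO
  n = 5394: C(5394, 10) = 5697982524930156243149785372878; 5697982524930156243149785372878 < 5684341886080801486968994140625? NO
The largest n with C(n, 10) < 5684341886080801486968994140625 is n = 5392 (where E[X] = 5676873040158402483252283957448/5684341886080801486968994140625 ≈ 0.999). Hence R_5(10) > 5392, i.e. R_5(10) ≥ 5393.

Largest n = 5392; hence R_5(10) > 5392.


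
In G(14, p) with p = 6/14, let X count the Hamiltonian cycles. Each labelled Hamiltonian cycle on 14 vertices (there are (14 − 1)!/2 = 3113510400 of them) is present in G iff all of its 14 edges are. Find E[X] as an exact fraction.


K_14 has (14 − 1)!/2 = 3113510400 labelled Hamiltonian cycles.
For each such Hamiltonian cycle H, let X_H = 1 if all 14 edges of H are present in G. Then P[X_H = 1] = p^{14} = (3/7)^{14} = 4782969/678223072849.
By linearity: E[X] = Σ_H E[X_H] = 3113510400 · p^{14} = 3113510400 · 4782969/678223072849 = 2127403389196800/96889010407.
Numerically: E[X] ≈ 21957.

E[X] = 3113510400 · (3/7)^{14} = 2127403389196800/96889010407 ≈ 21957.


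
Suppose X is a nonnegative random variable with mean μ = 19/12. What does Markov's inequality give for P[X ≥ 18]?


μ = E[X] = 19/12, a = 18.
Markov: P[X ≥ 18] ≤ μ/a = (19/12)/18 = 19/216.
Numerically: ≈ 0.08796.
(Since a = 18 > μ = 1.58333, the bound 19/216 is < 1 and informative.)

P[X ≥ 18] ≤ 19/216 ≈ 0.08796.


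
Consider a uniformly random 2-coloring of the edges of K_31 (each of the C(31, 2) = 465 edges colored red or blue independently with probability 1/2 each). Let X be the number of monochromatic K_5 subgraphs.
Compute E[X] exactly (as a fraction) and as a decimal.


Let X = Σ_S X_S over the C(31, 5) = 169911 subsets S of size 5, where X_S = 1 if the K_5 on S is monochromatic.
For a fixed S, the K_5 on S has C(5, 2) = 10 edges. P[all 10 edges red] = (1/2)^10, and likewise for blue, so P[monochromatic] = 2·(1/2)^10 = 2^{1 − 10} = 1/512.
By linearity: E[X] = C(31, 5) · 2^{1 − 10} = 169911 · 1/512 = 169911/512.
Numerically: E[X] ≈ 331.85742.

E[X] = C(31,5)·2^(1−C(5,2)) = 169911/512 ≈ 331.85742.


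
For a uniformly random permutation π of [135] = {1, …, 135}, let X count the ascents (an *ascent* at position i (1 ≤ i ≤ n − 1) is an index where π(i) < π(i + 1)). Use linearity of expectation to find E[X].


Write X = Σ X_I over i = 1, …, 134, with X_I the indicator of one ascent.
There are 134 indicators.
For each fixed i, the pair (π(i), π(i+1)) is a uniformly random ordered pair of distinct values from {1, …, 135}; by symmetry P[π(i) < π(i+1)] = 1/2.
By linearity: E[X] = 134 · (1/2) = (135 − 1) · (1/2) = 67 ≈ 67.00000.

E[X] = 67 = 67.00000.


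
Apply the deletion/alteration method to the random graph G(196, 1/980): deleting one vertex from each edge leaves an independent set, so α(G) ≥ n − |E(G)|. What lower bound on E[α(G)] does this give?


E[|E(G)|] = C(196, 2)·p = 19110 · (1/980) = 39/2.
E[α(G)] ≥ n − E[|E(G)|] = 196 − 39/2 = 353/2.
Numerically: ≈ 176.500000.
(This is only a lower bound; the true E[α(G)] may be larger.)

E[α(G)] ≥ 353/2 ≈ 176.500000.


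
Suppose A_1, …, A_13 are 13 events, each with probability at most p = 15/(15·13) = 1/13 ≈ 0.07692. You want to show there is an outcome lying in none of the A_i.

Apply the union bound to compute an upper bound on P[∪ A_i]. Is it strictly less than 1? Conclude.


Union bound: P[∪_{i=1}^{13} A_i] ≤ Σ_i P[A_i] ≤ 13·p = 13·(1/13) = 1.
Numerically: 1 ≈ 1.00000.
Is 1 < 1? NO.
Since the bound 1 is ≥ 1, the union bound is uninformative here; it does NOT by itself certify existence.

13·p = 1 ≈ 1.00000; existence NOT certified by the union bound.


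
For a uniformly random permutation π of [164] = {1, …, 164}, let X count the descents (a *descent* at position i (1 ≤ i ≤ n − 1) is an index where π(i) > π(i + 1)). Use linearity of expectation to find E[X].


Write X = Σ X_I over i = 1, …, 163, with X_I the indicator of one descent.
There are 163 indicators.
For each fixed i, the pair (π(i), π(i+1)) is a uniformly random ordered pair of distinct values from {1, …, 164}; by symmetry P[π(i) > π(i+1)] = 1/2.
By linearity: E[X] = 163 · (1/2) = (164 − 1) · (1/2) = 163/2 ≈ 81.500.

E[X] = 163/2 = 81.500.


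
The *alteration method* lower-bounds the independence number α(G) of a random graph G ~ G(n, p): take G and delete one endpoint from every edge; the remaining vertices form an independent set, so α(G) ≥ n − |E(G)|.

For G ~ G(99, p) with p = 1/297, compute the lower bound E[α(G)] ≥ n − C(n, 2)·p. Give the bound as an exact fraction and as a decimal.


E[|E(G)|] = C(99, 2)·p = 4851 · (1/297) = 49/3.
E[α(G)] ≥ n − E[|E(G)|] = 99 − 49/3 = 248/3.
Numerically: ≈ 82.6667.
(This is only a lower bound; the true E[α(G)] may be larger.)

E[α(G)] ≥ 248/3 ≈ 82.6667.


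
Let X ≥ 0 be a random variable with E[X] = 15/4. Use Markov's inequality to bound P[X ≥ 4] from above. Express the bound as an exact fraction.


μ = E[X] = 15/4, a = 4.
Markov: P[X ≥ 4] ≤ μ/a = (15/4)/4 = 15/16.
Numerically: ≈ 0.93750.
(Since a = 4 > μ = 3.75000, the bound 15/16 is < 1 and informative.)

P[X ≥ 4] ≤ 15/16 ≈ 0.93750.


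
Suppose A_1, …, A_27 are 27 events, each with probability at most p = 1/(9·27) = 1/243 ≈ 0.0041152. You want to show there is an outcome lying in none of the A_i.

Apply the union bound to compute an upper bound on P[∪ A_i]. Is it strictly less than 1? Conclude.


Union bound: P[∪_{i=1}^{27} A_i] ≤ Σ_i P[A_i] ≤ 27·p = 27·(1/243) = 1/9.
Numerically: 1/9 ≈ 0.1111111.
Is 1/9 < 1? YES.
Since P[∪ A_i] ≤ 1/9 < 1, the complement has P[∩ A_i^c] ≥ 1 − 1/9 = 8/9 > 0, so some outcome avoids every A_i.

27·p = 1/9 ≈ 0.1111111; existence CERTIFIED by the union bound.


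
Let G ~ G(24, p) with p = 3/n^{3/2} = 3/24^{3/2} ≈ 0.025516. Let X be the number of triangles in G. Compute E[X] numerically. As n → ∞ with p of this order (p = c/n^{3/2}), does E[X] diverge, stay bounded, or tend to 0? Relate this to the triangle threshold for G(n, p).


Number of potential triangles: C(24, 3) = 2024.
Each occurs with probability p³ ≈ (0.025516)³ ≈ 1.6611665e-05.
By linearity: E[X] = C(24, 3)·p³ ≈ 2024 · 1.6611665e-05 ≈ 0.03362.
Since α = 3/2 > 1, p = c/n^{3/2} = o(1/n) is below the triangle threshold p ~ 1/n. Asymptotically E[X] ~ (c³/6)·n^{3(1−α)} = (3³/6)·n^{-1.5} → 0, so by Markov's inequality G has no triangles w.h.p.

E[X] ≈ 0.03362; in regime p = Θ(1/n^{3/2}) E[X] tends to 0 (below the triangle threshold p ~ 1/n).


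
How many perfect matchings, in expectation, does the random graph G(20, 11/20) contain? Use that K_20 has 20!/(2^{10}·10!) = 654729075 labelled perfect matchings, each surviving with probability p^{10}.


K_20 has 20!/(2^{10}·10!) = 654729075 labelled perfect matchings.
For each such perfect matching H, let X_H = 1 if all 10 edges of H are present in G. Then P[X_H = 1] = p^{10} = (11/20)^{10} = 25937424601/10240000000000.
By linearity of expectation: E[X] = Σ_H E[X_H] = 654729075 · p^{10} = 654729075 · 25937424601/10240000000000 = 679279440675798963/409600000000.
Numerically: E[X] ≈ 1.658e+06.

E[X] = 654729075 · (11/20)^{10} = 679279440675798963/409600000000 ≈ 1.658e+06.


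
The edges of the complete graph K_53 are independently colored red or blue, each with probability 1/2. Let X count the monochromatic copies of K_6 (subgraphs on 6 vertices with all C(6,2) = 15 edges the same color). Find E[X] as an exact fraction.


Let X = Σ_S X_S over the C(53, 6) = 22957480 subsets S of size 6, where X_S = 1 if the K_6 on S is monochromatic.
For a fixed S, the K_6 on S has C(6, 2) = 15 edges. P[all 15 edges red] = (1/2)^15, and likewise for blue, so P[monochromatic] = 2·(1/2)^15 = 2^{1 − 15} = 1/16384.
By linearity of expectation: E[X] = C(53, 6) · 2^{1 − 15} = 22957480 · 1/16384 = 2869685/2048.
Numerically: E[X] ≈ 1401.2134.

E[X] = C(53,6)·2^(1−C(6,2)) = 2869685/2048 ≈ 1401.2134.


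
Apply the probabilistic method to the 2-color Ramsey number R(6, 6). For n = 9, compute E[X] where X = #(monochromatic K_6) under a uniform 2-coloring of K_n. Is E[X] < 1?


E[X] = C(9, 6) · 2^{1 − 15} = 84 · 2^{−14} = 84/16384.
As a reduced fraction: E[X] = 21/4096 ≈ 0.005127.
Is E[X] < 1? YES.
Since E[X] < 1, there exists a 2-coloring of K_{9} with no monochromatic K_6; hence R(6, 6) > 9.

E[X] = 21/4096 ≈ 0.005127; E[X] < 1, so R(6, 6) > 9.


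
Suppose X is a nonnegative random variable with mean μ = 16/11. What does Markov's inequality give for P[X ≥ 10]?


μ = E[X] = 16/11, a = 10.
Markov: P[X ≥ 10] ≤ μ/a = (16/11)/10 = 8/55.
Numerically: ≈ 0.1455.
(Since a = 10 > μ = 1.4545, the bound 8/55 is < 1 and informative.)

P[X ≥ 10] ≤ 8/55 ≈ 0.1455.


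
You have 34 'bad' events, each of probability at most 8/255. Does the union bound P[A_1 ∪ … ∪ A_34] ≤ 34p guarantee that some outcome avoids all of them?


Union bound: P[∪_{i=1}^{34} A_i] ≤ Σ_i P[A_i] ≤ 34·p = 34·(8/255) = 16/15.
Numerically: 16/15 ≈ 1.067.
Is 16/15 < 1? NO.
Since the bound 16/15 is ≥ 1, the union bound is uninformative here; it does NOT by itself certify existence.

34·p = 16/15 ≈ 1.067; existence NOT certified by the union bound.


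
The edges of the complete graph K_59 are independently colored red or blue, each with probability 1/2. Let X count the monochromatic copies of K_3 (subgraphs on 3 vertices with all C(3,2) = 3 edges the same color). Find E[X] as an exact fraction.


Let X = Σ_S X_S over the C(59, 3) = 32509 subsets S of size 3, where X_S = 1 if the K_3 on S is monochromatic.
For a fixed S, the K_3 on S has C(3, 2) = 3 edges. P[all 3 edges red] = (1/2)^3, and likewise for blue, so P[monochromatic] = 2·(1/2)^3 = 2^{1 − 3} = 1/4.
By linearity: E[X] = C(59, 3) · 2^{1 − 3} = 32509 · 1/4 = 32509/4.
Numerically: E[X] ≈ 8127.250000.

E[X] = C(59,3)·2^(1−C(3,2)) = 32509/4 ≈ 8127.250000.


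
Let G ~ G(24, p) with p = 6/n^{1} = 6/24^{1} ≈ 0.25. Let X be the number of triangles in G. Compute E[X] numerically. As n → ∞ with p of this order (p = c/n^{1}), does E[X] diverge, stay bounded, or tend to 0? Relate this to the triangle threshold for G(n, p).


Number of potential triangles: C(24, 3) = 2024.
Each occurs with probability p³ ≈ (0.25)³ ≈ 1.5625000e-02.
By linearity: E[X] = C(24, 3)·p³ ≈ 2024 · 1.5625000e-02 ≈ 31.62500.
Here α = 1, so p = 6/n is exactly at the triangle threshold p ~ 1/n. Asymptotically E[X] → c³/6 = 6³/6 = 36 ≈ 36.00000, a bounded constant. In this regime the triangle count is asymptotically Poisson(c³/6).

E[X] ≈ 31.62500; in regime p = Θ(1/n^{1}) E[X] stays bounded (at the triangle threshold p ~ 1/n).


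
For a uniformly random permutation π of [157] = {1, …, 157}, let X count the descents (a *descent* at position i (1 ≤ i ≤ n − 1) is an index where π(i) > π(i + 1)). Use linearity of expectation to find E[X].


Write X = Σ X_I over i = 1, …, 156, with X_I the indicator of one descent.
There are 156 indicators.
For each fixed i, the pair (π(i), π(i+1)) is a uniformly random ordered pair of distinct values from {1, …, 157}; by symmetry P[π(i) > π(i+1)] = 1/2.
By linearity: E[X] = 156 · (1/2) = (157 − 1) · (1/2) = 78 ≈ 78.0000.

E[X] = 78 = 78.0000.


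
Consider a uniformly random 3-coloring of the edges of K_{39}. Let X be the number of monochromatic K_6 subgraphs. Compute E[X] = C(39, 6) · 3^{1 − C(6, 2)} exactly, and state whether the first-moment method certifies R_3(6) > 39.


E[X] = C(39, 6) · 3^{1 − 15} = 3262623 · 3^{−14} = 3262623/4782969.
As a reduced fraction: E[X] = 1087541/1594323 ≈ 0.682133.
Is E[X] < 1? YES.
Since E[X] < 1, there exists a 3-coloring of K_{39} with no monochromatic K_6; hence R_3(6) > 39.

E[X] = 1087541/1594323 ≈ 0.682133; E[X] < 1, so R_3(6) > 39.


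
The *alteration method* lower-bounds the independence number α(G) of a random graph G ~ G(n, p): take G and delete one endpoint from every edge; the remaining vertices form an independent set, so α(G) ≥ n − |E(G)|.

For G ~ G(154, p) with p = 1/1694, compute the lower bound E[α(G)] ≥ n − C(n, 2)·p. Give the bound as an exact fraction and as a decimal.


E[|E(G)|] = C(154, 2)·p = 11781 · (1/1694) = 153/22.
E[α(G)] ≥ n − E[|E(G)|] = 154 − 153/22 = 3235/22.
Numerically: ≈ 147.045455.
(This is only a lower bound; the true E[α(G)] may be larger.)

E[α(G)] ≥ 3235/22 ≈ 147.045455.


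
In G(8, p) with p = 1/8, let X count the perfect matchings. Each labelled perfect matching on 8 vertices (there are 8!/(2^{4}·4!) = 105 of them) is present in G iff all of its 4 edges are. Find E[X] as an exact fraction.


K_8 has 8!/(2^{4}·4!) = 105 labelled perfect matchings.
For each such perfect matching H, let X_H = 1 if all 4 edges of H are present in G. Then P[X_H = 1] = p^{4} = (1/8)^{4} = 1/4096.
By linearity of expectation: E[X] = Σ_H E[X_H] = 105 · p^{4} = 105 · 1/4096 = 105/4096.
Numerically: E[X] ≈ 0.0256348.

E[X] = 105 · (1/8)^{4} = 105/4096 ≈ 0.0256348.


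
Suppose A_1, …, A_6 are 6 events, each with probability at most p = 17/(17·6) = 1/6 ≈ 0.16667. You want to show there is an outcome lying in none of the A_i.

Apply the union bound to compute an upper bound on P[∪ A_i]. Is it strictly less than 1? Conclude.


Union bound: P[∪_{i=1}^{6} A_i] ≤ Σ_i P[A_i] ≤ 6·p = 6·(1/6) = 1.
Numerically: 1 ≈ 1.00000.
Is 1 < 1? NO.
Since the bound 1 is ≥ 1, the union bound is uninformative here; it does NOT by itself certify existence.

6·p = 1 ≈ 1.00000; existence NOT certified by the union bound.


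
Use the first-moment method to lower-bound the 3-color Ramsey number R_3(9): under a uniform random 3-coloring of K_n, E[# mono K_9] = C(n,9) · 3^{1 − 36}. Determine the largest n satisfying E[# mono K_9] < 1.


We need C(n, 9) · 3^{1 − 36} < 1, i.e. C(n, 9) < 3^{36 − 1} = 50031545098999707.
Check values of n near the boundary:
  n = 295: C(295, 9) = 41221140106119260; 41221140106119260 < 50031545098999707? YES
  n = 296: C(296, 9) = 42513789098994080; 42513789098994080 < 50031545098999707? YES
  n = 297: C(297, 9) = 43842345008337645; 43842345008337645 < 50031545098999707? YES
  n = 298: C(298, 9) = 45207677551849890; 45207677551849890 < 50031545098999707? YES
  n = 299: C(299, 9) = 46610674441390059; 46610674441390059 < 50031545098999707? YES
  n = 300: C(300, 9) = 48052241692154700; 48052241692154700 < 50031545098999707? YES
  n = 301: C(301, 9) = 49533303936090975; 49533303936090975 < 50031545098999707? YES
  n = 302: C(302, 9) = 51054804739588650; 51054804739588650 < 50031545098999707? NO
  n = 303: C(303, 9) = 52617706925494425; 52617706925494425 < 50031545098999707? NO
  n = 304: C(304, 9) = 54222992899492560; 54222992899492560 < 50031545098999707? NO
The largest n with C(n, 9) < 50031545098999707 is n = 301 (where E[X] = 16511101312030325/16677181699666569 ≈ 0.990). Hence R_3(9) > 301, i.e. R_3(9) ≥ 302.

Largest n = 301; hence R_3(9) > 301.


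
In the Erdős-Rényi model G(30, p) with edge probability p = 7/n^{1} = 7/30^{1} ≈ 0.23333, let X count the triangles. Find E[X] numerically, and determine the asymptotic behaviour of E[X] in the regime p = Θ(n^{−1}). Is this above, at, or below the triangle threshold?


Number of potential triangles: C(30, 3) = 4060.
Each occurs with probability p³ ≈ (0.23333)³ ≈ 1.2703704e-02.
By linearity: E[X] = C(30, 3)·p³ ≈ 4060 · 1.2703704e-02 ≈ 51.57704.
Here α = 1, so p = 7/n is exactly at the triangle threshold p ~ 1/n. Asymptotically E[X] → c³/6 = 7³/6 = 343/6 ≈ 57.16667, a bounded constant. In this regime the triangle count is asymptotically Poisson(c³/6).

E[X] ≈ 51.57704; in regime p = Θ(1/n^{1}) E[X] stays bounded (at the triangle threshold p ~ 1/n).


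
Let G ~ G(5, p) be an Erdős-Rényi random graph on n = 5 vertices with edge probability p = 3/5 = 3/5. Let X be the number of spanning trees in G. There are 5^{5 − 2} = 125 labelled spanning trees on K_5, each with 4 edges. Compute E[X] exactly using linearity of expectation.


K_5 has 5^{5 − 2} = 125 labelled spanning trees.
For each such spanning tree H, let X_H = 1 if all 4 edges of H are present in G. Then P[X_H = 1] = p^{4} = (3/5)^{4} = 81/625.
By linearity of expectation: E[X] = Σ_H E[X_H] = 125 · p^{4} = 125 · 81/625 = 81/5.
Numerically: E[X] ≈ 16.2.

E[X] = 125 · (3/5)^{4} = 81/5 ≈ 16.2.


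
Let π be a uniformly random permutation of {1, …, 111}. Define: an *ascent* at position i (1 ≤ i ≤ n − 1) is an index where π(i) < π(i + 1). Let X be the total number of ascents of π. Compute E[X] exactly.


Write X = Σ X_I over i = 1, …, 110, with X_I the indicator of one ascent.
There are 110 indicators.
For each fixed i, the pair (π(i), π(i+1)) is a uniformly random ordered pair of distinct values from {1, …, 111}; by symmetry P[π(i) < π(i+1)] = 1/2.
By linearity: E[X] = 110 · (1/2) = (111 − 1) · (1/2) = 55 ≈ 55.0000.

E[X] = 55 = 55.0000.


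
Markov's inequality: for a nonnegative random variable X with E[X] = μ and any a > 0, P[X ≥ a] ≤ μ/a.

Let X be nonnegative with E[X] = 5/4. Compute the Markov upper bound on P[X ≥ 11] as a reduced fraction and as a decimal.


μ = E[X] = 5/4, a = 11.
Markov: P[X ≥ 11] ≤ μ/a = (5/4)/11 = 5/44.
Numerically: ≈ 0.1136.
(Since a = 11 > μ = 1.2500, the bound 5/44 is < 1 and informative.)

P[X ≥ 11] ≤ 5/44 ≈ 0.1136.


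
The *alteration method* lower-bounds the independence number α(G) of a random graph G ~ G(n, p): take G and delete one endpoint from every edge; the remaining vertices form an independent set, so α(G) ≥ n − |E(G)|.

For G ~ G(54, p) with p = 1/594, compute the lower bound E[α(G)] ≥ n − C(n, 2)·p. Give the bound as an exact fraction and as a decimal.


E[|E(G)|] = C(54, 2)·p = 1431 · (1/594) = 53/22.
E[α(G)] ≥ n − E[|E(G)|] = 54 − 53/22 = 1135/22.
Numerically: ≈ 51.591.
(This is only a lower bound; the true E[α(G)] may be larger.)

E[α(G)] ≥ 1135/22 ≈ 51.591.


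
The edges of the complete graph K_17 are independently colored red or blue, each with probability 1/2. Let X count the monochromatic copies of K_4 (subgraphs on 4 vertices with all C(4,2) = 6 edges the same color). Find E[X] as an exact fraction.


Let X = Σ_S X_S over the C(17, 4) = 2380 subsets S of size 4, where X_S = 1 if the K_4 on S is monochromatic.
For a fixed S, the K_4 on S has C(4, 2) = 6 edges. P[all 6 edges red] = (1/2)^6, and likewise for blue, so P[monochromatic] = 2·(1/2)^6 = 2^{1 − 6} = 1/32.
By linearity: E[X] = C(17, 4) · 2^{1 − 6} = 2380 · 1/32 = 595/8.
Numerically: E[X] ≈ 74.37500.

E[X] = C(17,4)·2^(1−C(4,2)) = 595/8 ≈ 74.37500.


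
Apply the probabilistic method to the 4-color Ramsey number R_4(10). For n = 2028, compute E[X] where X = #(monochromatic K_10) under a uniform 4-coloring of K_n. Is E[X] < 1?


E[X] = C(2028, 10) · 4^{1 − 45} = 317149973285521499299300410 · 4^{−44} = 317149973285521499299300410/309485009821345068724781056.
As a reduced fraction: E[X] = 158574986642760749649650205/154742504910672534362390528 ≈ 1.02477.
Is E[X] < 1? NO.
Since E[X] ≥ 1, the first-moment bound is inconclusive at n = 2028; it does NOT by itself certify R_4(10) > 2028.

E[X] = 158574986642760749649650205/154742504910672534362390528 ≈ 1.02477; E[X] ≥ 1; first-moment method inconclusive here.


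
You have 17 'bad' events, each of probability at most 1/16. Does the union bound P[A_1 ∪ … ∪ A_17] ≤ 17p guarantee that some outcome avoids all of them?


Union bound: P[∪_{i=1}^{17} A_i] ≤ Σ_i P[A_i] ≤ 17·p = 17·(1/16) = 17/16.
Numerically: 17/16 ≈ 1.0625000.
Is 17/16 < 1? NO.
Since the bound 17/16 is ≥ 1, the union bound is uninformative here; it does NOT by itself certify existence.

17·p = 17/16 ≈ 1.0625000; existence NOT certified by the union bound.


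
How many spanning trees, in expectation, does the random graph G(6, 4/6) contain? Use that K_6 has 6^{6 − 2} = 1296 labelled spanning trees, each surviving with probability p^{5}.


K_6 has 6^{6 − 2} = 1296 labelled spanning trees.
For each such spanning tree H, let X_H = 1 if all 5 edges of H are present in G. Then P[X_H = 1] = p^{5} = (2/3)^{5} = 32/243.
Summing the indicators: E[X] = Σ_H E[X_H] = 1296 · p^{5} = 1296 · 32/243 = 512/3.
Numerically: E[X] ≈ 170.667.

E[X] = 1296 · (2/3)^{5} = 512/3 ≈ 170.667.


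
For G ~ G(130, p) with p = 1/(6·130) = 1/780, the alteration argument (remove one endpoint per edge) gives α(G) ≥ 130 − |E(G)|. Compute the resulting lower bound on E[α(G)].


E[|E(G)|] = C(130, 2)·p = 8385 · (1/780) = 43/4.
E[α(G)] ≥ n − E[|E(G)|] = 130 − 43/4 = 477/4.
Numerically: ≈ 119.250000.
(This is only a lower bound; the true E[α(G)] may be larger.)

E[α(G)] ≥ 477/4 ≈ 119.250000.


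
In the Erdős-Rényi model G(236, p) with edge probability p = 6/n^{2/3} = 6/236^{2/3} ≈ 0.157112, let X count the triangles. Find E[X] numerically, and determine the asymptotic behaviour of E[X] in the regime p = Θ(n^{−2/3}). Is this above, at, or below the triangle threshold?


Number of potential triangles: C(236, 3) = 2162940.
Each occurs with probability p³ ≈ (0.157112)³ ≈ 3.87819592e-03.
By linearity: E[X] = C(236, 3)·p³ ≈ 2162940 · 3.87819592e-03 ≈ 8388.305085.
Since α = 2/3 < 1, p = c/n^{2/3} ≫ 1/n is above the triangle threshold p ~ 1/n. Asymptotically E[X] ~ (c³/6)·n^{3(1−α)} = (6³/6)·n^{1} → ∞; triangles are abundant w.h.p.

E[X] ≈ 8388.305085; in regime p = Θ(1/n^{2/3}) E[X] diverges (above the triangle threshold p ~ 1/n).


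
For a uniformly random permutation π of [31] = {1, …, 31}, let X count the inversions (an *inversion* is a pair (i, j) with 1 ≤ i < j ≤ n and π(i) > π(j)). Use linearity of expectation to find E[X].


Write X = Σ X_I over the C(31, 2) = 465 pairs i < j, with X_I the indicator of one inversion.
There are 465 indicators.
For each fixed pair i < j, the values π(i) and π(j) are two distinct elements of {1, …, 31} in uniformly random order; by symmetry P[π(i) > π(j)] = 1/2.
By linearity: E[X] = 465 · (1/2) = C(31, 2) · (1/2) = 465/2 = 465/2 ≈ 232.500000.

E[X] = 465/2 = 232.500000.


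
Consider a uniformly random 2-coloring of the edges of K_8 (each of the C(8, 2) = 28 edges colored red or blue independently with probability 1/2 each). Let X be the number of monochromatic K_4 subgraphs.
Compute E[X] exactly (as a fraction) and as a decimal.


Let X = Σ_S X_S over the C(8, 4) = 70 subsets S of size 4, where X_S = 1 if the K_4 on S is monochromatic.
For a fixed S, the K_4 on S has C(4, 2) = 6 edges. P[all 6 edges red] = (1/2)^6, and likewise for blue, so P[monochromatic] = 2·(1/2)^6 = 2^{1 − 6} = 1/32.
By linearity of expectation: E[X] = C(8, 4) · 2^{1 − 6} = 70 · 1/32 = 35/16.
Numerically: E[X] ≈ 2.1875.

E[X] = C(8,4)·2^(1−C(4,2)) = 35/16 ≈ 2.1875.


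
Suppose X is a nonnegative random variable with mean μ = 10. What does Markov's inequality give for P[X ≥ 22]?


μ = E[X] = 10, a = 22.
Markov: P[X ≥ 22] ≤ μ/a = (10)/22 = 5/11.
Numerically: ≈ 0.454545.
(Since a = 22 > μ = 10.000000, the bound 5/11 is < 1 and informative.)

P[X ≥ 22] ≤ 5/11 ≈ 0.454545.


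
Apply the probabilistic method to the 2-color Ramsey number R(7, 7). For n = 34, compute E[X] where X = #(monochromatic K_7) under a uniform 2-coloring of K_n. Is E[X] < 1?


E[X] = C(34, 7) · 2^{1 − 21} = 5379616 · 2^{−20} = 5379616/1048576.
As a reduced fraction: E[X] = 168113/32768 ≈ 5.130.
Is E[X] < 1? NO.
Since E[X] ≥ 1, the first-moment bound is inconclusive at n = 34; it does NOT by itself certify R(7, 7) > 34.

E[X] = 168113/32768 ≈ 5.130; E[X] ≥ 1; first-moment method inconclusive here.


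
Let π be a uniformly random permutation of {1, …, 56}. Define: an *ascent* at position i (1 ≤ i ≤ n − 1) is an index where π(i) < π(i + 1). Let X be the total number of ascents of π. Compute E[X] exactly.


Write X = Σ X_I over i = 1, …, 55, with X_I the indicator of one ascent.
There are 55 indicators.
For each fixed i, the pair (π(i), π(i+1)) is a uniformly random ordered pair of distinct values from {1, …, 56}; by symmetry P[π(i) < π(i+1)] = 1/2.
By linearity: E[X] = 55 · (1/2) = (56 − 1) · (1/2) = 55/2 ≈ 27.50000.

E[X] = 55/2 = 27.50000.


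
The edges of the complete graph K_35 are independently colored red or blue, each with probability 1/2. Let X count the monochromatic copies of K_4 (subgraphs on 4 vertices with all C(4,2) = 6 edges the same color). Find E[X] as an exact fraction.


Let X = Σ_S X_S over the C(35, 4) = 52360 subsets S of size 4, where X_S = 1 if the K_4 on S is monochromatic.
For a fixed S, the K_4 on S has C(4, 2) = 6 edges. P[all 6 edges red] = (1/2)^6, and likewise for blue, so P[monochromatic] = 2·(1/2)^6 = 2^{1 − 6} = 1/32.
By linearity: E[X] = C(35, 4) · 2^{1 − 6} = 52360 · 1/32 = 6545/4.
Numerically: E[X] ≈ 1636.25000.

E[X] = C(35,4)·2^(1−C(4,2)) = 6545/4 ≈ 1636.25000.


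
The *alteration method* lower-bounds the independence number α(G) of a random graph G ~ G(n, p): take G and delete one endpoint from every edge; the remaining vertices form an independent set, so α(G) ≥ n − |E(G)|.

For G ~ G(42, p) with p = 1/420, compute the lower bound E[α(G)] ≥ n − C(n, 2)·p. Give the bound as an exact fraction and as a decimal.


E[|E(G)|] = C(42, 2)·p = 861 · (1/420) = 41/20.
E[α(G)] ≥ n − E[|E(G)|] = 42 − 41/20 = 799/20.
Numerically: ≈ 39.950.
(This is only a lower bound; the true E[α(G)] may be larger.)

E[α(G)] ≥ 799/20 ≈ 39.950.


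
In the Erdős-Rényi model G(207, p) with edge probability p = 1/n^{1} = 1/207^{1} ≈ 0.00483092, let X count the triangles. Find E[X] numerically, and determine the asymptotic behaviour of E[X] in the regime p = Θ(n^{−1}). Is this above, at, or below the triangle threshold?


Number of potential triangles: C(207, 3) = 1456935.
Each occurs with probability p³ ≈ (0.00483092)³ ≈ 1.12742838e-07.
By linearity: E[X] = C(207, 3)·p³ ≈ 1456935 · 1.12742838e-07 ≈ 0.164259.
Here α = 1, so p = 1/n is exactly at the triangle threshold p ~ 1/n. Asymptotically E[X] → c³/6 = 1³/6 = 1/6 ≈ 0.166667, a bounded constant. In this regime the triangle count is asymptotically Poisson(c³/6).

E[X] ≈ 0.164259; in regime p = Θ(1/n^{1}) E[X] stays bounded (at the triangle threshold p ~ 1/n).


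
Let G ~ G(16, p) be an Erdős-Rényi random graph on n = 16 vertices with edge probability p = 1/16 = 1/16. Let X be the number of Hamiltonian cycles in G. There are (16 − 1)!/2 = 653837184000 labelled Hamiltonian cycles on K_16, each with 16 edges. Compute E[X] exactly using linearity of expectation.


K_16 has (16 − 1)!/2 = 653837184000 labelled Hamiltonian cycles.
For each such Hamiltonian cycle H, let X_H = 1 if all 16 edges of H are present in G. Then P[X_H = 1] = p^{16} = (1/16)^{16} = 1/18446744073709551616.
Summing the indicators: E[X] = Σ_H E[X_H] = 653837184000 · p^{16} = 653837184000 · 1/18446744073709551616 = 638512875/18014398509481984.
Numerically: E[X] ≈ 3.5445e-08.

E[X] = 653837184000 · (1/16)^{16} = 638512875/18014398509481984 ≈ 3.5445e-08.


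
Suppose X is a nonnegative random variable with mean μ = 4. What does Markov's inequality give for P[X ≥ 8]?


μ = E[X] = 4, a = 8.
Markov: P[X ≥ 8] ≤ μ/a = (4)/8 = 1/2.
Numerically: ≈ 0.500.
(Since a = 8 > μ = 4.000, the bound 1/2 is < 1 and informative.)

P[X ≥ 8] ≤ 1/2 ≈ 0.500.


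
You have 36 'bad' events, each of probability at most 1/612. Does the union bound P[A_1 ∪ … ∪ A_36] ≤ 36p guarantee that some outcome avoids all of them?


Union bound: P[∪_{i=1}^{36} A_i] ≤ Σ_i P[A_i] ≤ 36·p = 36·(1/612) = 1/17.
Numerically: 1/17 ≈ 0.0588235.
Is 1/17 < 1? YES.
Since P[∪ A_i] ≤ 1/17 < 1, the complement has P[∩ A_i^c] ≥ 1 − 1/17 = 16/17 > 0, so some outcome avoids every A_i.

36·p = 1/17 ≈ 0.0588235; existence CERTIFIED by the union bound.


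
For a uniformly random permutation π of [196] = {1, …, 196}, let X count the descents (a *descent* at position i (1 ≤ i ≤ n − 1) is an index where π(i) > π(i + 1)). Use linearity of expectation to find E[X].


Write X = Σ X_I over i = 1, …, 195, with X_I the indicator of one descent.
There are 195 indicators.
For each fixed i, the pair (π(i), π(i+1)) is a uniformly random ordered pair of distinct values from {1, …, 196}; by symmetry P[π(i) > π(i+1)] = 1/2.
By linearity: E[X] = 195 · (1/2) = (196 − 1) · (1/2) = 195/2 ≈ 97.5000.

E[X] = 195/2 = 97.5000.


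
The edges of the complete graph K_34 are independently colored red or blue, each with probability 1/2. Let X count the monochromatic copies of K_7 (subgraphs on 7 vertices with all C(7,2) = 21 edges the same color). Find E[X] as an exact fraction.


Let X = Σ_S X_S over the C(34, 7) = 5379616 subsets S of size 7, where X_S = 1 if the K_7 on S is monochromatic.
For a fixed S, the K_7 on S has C(7, 2) = 21 edges. P[all 21 edges red] = (1/2)^21, and likewise for blue, so P[monochromatic] = 2·(1/2)^21 = 2^{1 − 21} = 1/1048576.
By linearity: E[X] = C(34, 7) · 2^{1 − 21} = 5379616 · 1/1048576 = 168113/32768.
Numerically: E[X] ≈ 5.130402.

E[X] = C(34,7)·2^(1−C(7,2)) = 168113/32768 ≈ 5.130402.


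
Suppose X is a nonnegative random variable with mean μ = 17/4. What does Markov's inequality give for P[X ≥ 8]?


μ = E[X] = 17/4, a = 8.
Markov: P[X ≥ 8] ≤ μ/a = (17/4)/8 = 17/32.
Numerically: ≈ 0.531250.
(Since a = 8 > μ = 4.250000, the bound 17/32 is < 1 and informative.)

P[X ≥ 8] ≤ 17/32 ≈ 0.531250.


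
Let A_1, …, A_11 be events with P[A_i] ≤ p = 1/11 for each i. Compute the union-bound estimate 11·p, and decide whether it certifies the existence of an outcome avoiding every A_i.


Union bound: P[∪_{i=1}^{11} A_i] ≤ Σ_i P[A_i] ≤ 11·p = 11·(1/11) = 1.
Numerically: 1 ≈ 1.000000.
Is 1 < 1? NO.
Since the bound 1 is ≥ 1, the union bound is uninformative here; it does NOT by itself certify existence.

11·p = 1 ≈ 1.000000; existence NOT certified by the union bound.


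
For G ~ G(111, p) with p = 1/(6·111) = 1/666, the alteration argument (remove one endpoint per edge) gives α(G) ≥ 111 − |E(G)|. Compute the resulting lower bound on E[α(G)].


E[|E(G)|] = C(111, 2)·p = 6105 · (1/666) = 55/6.
E[α(G)] ≥ n − E[|E(G)|] = 111 − 55/6 = 611/6.
Numerically: ≈ 101.833333.
(This is only a lower bound; the true E[α(G)] may be larger.)

E[α(G)] ≥ 611/6 ≈ 101.833333.


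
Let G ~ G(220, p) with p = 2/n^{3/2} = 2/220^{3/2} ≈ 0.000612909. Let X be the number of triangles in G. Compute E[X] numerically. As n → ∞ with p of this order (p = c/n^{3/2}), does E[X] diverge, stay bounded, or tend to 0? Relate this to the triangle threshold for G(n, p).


Number of potential triangles: C(220, 3) = 1750540.
Each occurs with probability p³ ≈ (0.000612909)³ ≈ 2.30243789e-10.
By linearity: E[X] = C(220, 3)·p³ ≈ 1750540 · 2.30243789e-10 ≈ 0.000403.
Since α = 3/2 > 1, p = c/n^{3/2} = o(1/n) is below the triangle threshold p ~ 1/n. Asymptotically E[X] ~ (c³/6)·n^{3(1−α)} = (2³/6)·n^{-1.5} → 0, so by Markov's inequality G has no triangles w.h.p.

E[X] ≈ 0.000403; in regime p = Θ(1/n^{3/2}) E[X] tends to 0 (below the triangle threshold p ~ 1/n).


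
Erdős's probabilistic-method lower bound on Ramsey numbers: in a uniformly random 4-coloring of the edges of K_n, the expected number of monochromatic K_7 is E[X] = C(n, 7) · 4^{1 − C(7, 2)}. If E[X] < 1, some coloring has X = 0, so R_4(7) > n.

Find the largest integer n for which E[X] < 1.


We need C(n, 7) · 4^{1 − 21} < 1, i.e. C(n, 7) < 4^{21 − 1} = 1099511627776.
Check values of n near the boundary:
  n = 175: C(175, 7) = 883208107275; 883208107275 < 1099511627776? YES
  n = 176: C(176, 7) = 919790691600; 919790691600 < 1099511627776? YES
  n = 177: C(177, 7) = 957664425960; 957664425960 < 1099511627776? YES
  n = 178: C(178, 7) = 996867063280; 996867063280 < 1099511627776? YES
  n = 179: C(179, 7) = 1037437234460; 1037437234460 < 1099511627776? YES
  n = 180: C(180, 7) = 1079414463600; 1079414463600 < 1099511627776? YES
  n = 181: C(181, 7) = 1122839183400; 1122839183400 < 1099511627776? NO
  n = 182: C(182, 7) = 1167752750736; 1167752750736 < 1099511627776? NO
  n = 183: C(183, 7) = 1214197462413; 1214197462413 < 1099511627776? NO
The largest n with C(n, 7) < 1099511627776 is n = 180 (where E[X] = 67463403975/68719476736 ≈ 0.9817). Hence R_4(7) > 180, i.e. R_4(7) ≥ 181.

Largest n = 180; hence R_4(7) > 180.


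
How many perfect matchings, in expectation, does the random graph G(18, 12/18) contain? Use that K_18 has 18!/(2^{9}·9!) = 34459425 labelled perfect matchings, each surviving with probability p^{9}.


K_18 has 18!/(2^{9}·9!) = 34459425 labelled perfect matchings.
For each such perfect matching H, let X_H = 1 if all 9 edges of H are present in G. Then P[X_H = 1] = p^{9} = (2/3)^{9} = 512/19683.
By linearity: E[X] = Σ_H E[X_H] = 34459425 · p^{9} = 34459425 · 512/19683 = 217817600/243.
Numerically: E[X] ≈ 8.9637e+05.

E[X] = 34459425 · (2/3)^{9} = 217817600/243 ≈ 8.9637e+05.


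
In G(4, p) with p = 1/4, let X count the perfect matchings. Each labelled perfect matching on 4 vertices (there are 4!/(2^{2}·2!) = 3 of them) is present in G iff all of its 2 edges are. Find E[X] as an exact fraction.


K_4 has 4!/(2^{2}·2!) = 3 labelled perfect matchings.
For each such perfect matching H, let X_H = 1 if all 2 edges of H are present in G. Then P[X_H = 1] = p^{2} = (1/4)^{2} = 1/16.
By linearity: E[X] = Σ_H E[X_H] = 3 · p^{2} = 3 · 1/16 = 3/16.
Numerically: E[X] ≈ 0.1875.

E[X] = 3 · (1/4)^{2} = 3/16 ≈ 0.1875.


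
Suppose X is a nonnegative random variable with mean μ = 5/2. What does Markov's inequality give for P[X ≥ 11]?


μ = E[X] = 5/2, a = 11.
Markov: P[X ≥ 11] ≤ μ/a = (5/2)/11 = 5/22.
Numerically: ≈ 0.2273.
(Since a = 11 > μ = 2.5000, the bound 5/22 is < 1 and informative.)

P[X ≥ 11] ≤ 5/22 ≈ 0.2273.


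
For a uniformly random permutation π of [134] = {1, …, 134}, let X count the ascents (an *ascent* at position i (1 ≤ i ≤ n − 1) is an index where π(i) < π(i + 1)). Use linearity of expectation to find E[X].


Write X = Σ X_I over i = 1, …, 133, with X_I the indicator of one ascent.
There are 133 indicators.
For each fixed i, the pair (π(i), π(i+1)) is a uniformly random ordered pair of distinct values from {1, …, 134}; by symmetry P[π(i) < π(i+1)] = 1/2.
By linearity: E[X] = 133 · (1/2) = (134 − 1) · (1/2) = 133/2 ≈ 66.50000.

E[X] = 133/2 = 66.50000.


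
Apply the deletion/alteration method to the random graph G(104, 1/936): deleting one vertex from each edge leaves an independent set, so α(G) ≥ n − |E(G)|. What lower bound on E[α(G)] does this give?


E[|E(G)|] = C(104, 2)·p = 5356 · (1/936) = 103/18.
E[α(G)] ≥ n − E[|E(G)|] = 104 − 103/18 = 1769/18.
Numerically: ≈ 98.278.
(This is only a lower bound; the true E[α(G)] may be larger.)

E[α(G)] ≥ 1769/18 ≈ 98.278.


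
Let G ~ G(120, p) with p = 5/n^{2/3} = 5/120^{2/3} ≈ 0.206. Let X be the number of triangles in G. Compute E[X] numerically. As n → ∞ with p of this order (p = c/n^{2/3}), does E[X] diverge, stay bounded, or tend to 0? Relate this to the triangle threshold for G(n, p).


Number of potential triangles: C(120, 3) = 280840.
Each occurs with probability p³ ≈ (0.206)³ ≈ 8.68056e-03.
By linearity: E[X] = C(120, 3)·p³ ≈ 280840 · 8.68056e-03 ≈ 2437.847.
Since α = 2/3 < 1, p = c/n^{2/3} ≫ 1/n is above the triangle threshold p ~ 1/n. Asymptotically E[X] ~ (c³/6)·n^{3(1−α)} = (5³/6)·n^{1} → ∞; triangles are abundant w.h.p.

E[X] ≈ 2437.847; in regime p = Θ(1/n^{2/3}) E[X] diverges (above the triangle threshold p ~ 1/n).


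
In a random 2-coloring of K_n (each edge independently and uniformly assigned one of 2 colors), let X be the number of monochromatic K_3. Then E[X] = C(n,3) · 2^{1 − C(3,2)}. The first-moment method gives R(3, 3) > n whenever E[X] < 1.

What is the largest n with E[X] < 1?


We need C(n, 3) · 2^{1 − 3} < 1, i.e. C(n, 3) < 2^{3 − 1} = 4.
Check values of n near the boundary:
  n = 3: C(3, 3) = 1; 1 < 4? YES
  n = 4: C(4, 3) = 4; 4 < 4? NO
  n = 5: C(5, 3) = 10; 10 < 4? NO
The largest n with C(n, 3) < 4 is n = 3 (where E[X] = 1/4 ≈ 0.2500). Hence R(3, 3) > 3, i.e. R(3, 3) ≥ 4.

Largest n = 3; hence R(3, 3) > 3.
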